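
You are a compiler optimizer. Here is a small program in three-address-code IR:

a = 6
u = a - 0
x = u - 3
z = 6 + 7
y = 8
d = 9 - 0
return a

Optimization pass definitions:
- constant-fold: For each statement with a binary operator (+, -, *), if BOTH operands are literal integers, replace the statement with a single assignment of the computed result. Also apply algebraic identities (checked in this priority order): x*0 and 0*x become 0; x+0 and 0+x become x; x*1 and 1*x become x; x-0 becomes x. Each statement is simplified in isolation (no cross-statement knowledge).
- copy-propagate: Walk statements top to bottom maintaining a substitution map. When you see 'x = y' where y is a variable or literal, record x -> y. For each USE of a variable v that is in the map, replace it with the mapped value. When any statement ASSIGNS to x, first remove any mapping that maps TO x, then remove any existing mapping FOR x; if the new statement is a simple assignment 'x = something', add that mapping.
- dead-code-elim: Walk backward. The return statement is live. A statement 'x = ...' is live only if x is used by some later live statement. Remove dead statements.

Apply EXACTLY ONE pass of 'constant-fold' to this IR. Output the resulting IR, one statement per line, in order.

Applying constant-fold statement-by-statement:
  [1] a = 6  (unchanged)
  [2] u = a - 0  -> u = a
  [3] x = u - 3  (unchanged)
  [4] z = 6 + 7  -> z = 13
  [5] y = 8  (unchanged)
  [6] d = 9 - 0  -> d = 9
  [7] return a  (unchanged)
Result (7 stmts):
  a = 6
  u = a
  x = u - 3
  z = 13
  y = 8
  d = 9
  return a

Answer: a = 6
u = a
x = u - 3
z = 13
y = 8
d = 9
return a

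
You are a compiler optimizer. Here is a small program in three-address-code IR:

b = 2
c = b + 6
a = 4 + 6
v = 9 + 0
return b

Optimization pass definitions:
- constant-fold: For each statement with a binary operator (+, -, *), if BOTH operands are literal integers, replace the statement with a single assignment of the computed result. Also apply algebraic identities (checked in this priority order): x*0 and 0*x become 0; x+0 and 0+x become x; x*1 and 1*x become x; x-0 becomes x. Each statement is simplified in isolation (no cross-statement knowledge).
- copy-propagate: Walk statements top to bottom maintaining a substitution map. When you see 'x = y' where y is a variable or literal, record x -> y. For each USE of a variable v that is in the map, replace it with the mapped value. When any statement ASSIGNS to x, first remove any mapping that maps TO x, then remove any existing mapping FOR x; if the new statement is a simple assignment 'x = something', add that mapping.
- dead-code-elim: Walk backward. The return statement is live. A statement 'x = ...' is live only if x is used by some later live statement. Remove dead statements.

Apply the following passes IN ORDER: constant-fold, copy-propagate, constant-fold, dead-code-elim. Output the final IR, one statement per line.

Initial IR:
  b = 2
  c = b + 6
  a = 4 + 6
  v = 9 + 0
  return b
After constant-fold (5 stmts):
  b = 2
  c = b + 6
  a = 10
  v = 9
  return b
After copy-propagate (5 stmts):
  b = 2
  c = 2 + 6
  a = 10
  v = 9
  return 2
After constant-fold (5 stmts):
  b = 2
  c = 8
  a = 10
  v = 9
  return 2
After dead-code-elim (1 stmts):
  return 2

Answer: return 2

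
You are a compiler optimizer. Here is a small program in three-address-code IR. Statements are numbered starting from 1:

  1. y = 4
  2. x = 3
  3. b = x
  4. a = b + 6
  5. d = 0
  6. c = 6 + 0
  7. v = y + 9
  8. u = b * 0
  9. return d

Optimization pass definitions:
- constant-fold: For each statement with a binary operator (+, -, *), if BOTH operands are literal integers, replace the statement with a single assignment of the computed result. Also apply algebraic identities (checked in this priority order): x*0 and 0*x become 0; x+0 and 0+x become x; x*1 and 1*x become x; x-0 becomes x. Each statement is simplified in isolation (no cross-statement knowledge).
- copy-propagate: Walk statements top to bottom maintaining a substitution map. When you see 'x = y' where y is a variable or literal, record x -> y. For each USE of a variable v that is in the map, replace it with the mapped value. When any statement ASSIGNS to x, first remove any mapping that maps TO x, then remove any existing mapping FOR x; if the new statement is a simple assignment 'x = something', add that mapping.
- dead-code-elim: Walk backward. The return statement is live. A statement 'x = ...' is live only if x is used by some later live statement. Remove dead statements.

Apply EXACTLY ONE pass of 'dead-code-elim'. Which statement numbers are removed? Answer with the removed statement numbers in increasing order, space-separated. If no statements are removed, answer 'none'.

Answer: 1 2 3 4 6 7 8

Derivation:
Backward liveness scan:
Stmt 1 'y = 4': DEAD (y not in live set [])
Stmt 2 'x = 3': DEAD (x not in live set [])
Stmt 3 'b = x': DEAD (b not in live set [])
Stmt 4 'a = b + 6': DEAD (a not in live set [])
Stmt 5 'd = 0': KEEP (d is live); live-in = []
Stmt 6 'c = 6 + 0': DEAD (c not in live set ['d'])
Stmt 7 'v = y + 9': DEAD (v not in live set ['d'])
Stmt 8 'u = b * 0': DEAD (u not in live set ['d'])
Stmt 9 'return d': KEEP (return); live-in = ['d']
Removed statement numbers: [1, 2, 3, 4, 6, 7, 8]
Surviving IR:
  d = 0
  return d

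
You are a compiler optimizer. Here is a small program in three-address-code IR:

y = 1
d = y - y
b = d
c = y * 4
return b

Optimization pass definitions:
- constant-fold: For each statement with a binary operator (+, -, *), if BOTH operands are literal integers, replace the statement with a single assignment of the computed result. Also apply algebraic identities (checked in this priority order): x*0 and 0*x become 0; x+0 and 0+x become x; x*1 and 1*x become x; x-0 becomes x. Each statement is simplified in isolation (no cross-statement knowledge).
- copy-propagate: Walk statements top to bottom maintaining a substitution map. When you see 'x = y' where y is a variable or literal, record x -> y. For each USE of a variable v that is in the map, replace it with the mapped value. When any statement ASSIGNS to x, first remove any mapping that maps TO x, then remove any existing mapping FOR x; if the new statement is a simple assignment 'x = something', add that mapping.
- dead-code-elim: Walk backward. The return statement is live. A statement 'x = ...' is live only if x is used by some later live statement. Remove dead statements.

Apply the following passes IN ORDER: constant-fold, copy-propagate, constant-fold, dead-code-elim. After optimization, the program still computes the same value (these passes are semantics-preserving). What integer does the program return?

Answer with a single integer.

Initial IR:
  y = 1
  d = y - y
  b = d
  c = y * 4
  return b
After constant-fold (5 stmts):
  y = 1
  d = y - y
  b = d
  c = y * 4
  return b
After copy-propagate (5 stmts):
  y = 1
  d = 1 - 1
  b = d
  c = 1 * 4
  return d
After constant-fold (5 stmts):
  y = 1
  d = 0
  b = d
  c = 4
  return d
After dead-code-elim (2 stmts):
  d = 0
  return d
Evaluate:
  y = 1  =>  y = 1
  d = y - y  =>  d = 0
  b = d  =>  b = 0
  c = y * 4  =>  c = 4
  return b = 0

Answer: 0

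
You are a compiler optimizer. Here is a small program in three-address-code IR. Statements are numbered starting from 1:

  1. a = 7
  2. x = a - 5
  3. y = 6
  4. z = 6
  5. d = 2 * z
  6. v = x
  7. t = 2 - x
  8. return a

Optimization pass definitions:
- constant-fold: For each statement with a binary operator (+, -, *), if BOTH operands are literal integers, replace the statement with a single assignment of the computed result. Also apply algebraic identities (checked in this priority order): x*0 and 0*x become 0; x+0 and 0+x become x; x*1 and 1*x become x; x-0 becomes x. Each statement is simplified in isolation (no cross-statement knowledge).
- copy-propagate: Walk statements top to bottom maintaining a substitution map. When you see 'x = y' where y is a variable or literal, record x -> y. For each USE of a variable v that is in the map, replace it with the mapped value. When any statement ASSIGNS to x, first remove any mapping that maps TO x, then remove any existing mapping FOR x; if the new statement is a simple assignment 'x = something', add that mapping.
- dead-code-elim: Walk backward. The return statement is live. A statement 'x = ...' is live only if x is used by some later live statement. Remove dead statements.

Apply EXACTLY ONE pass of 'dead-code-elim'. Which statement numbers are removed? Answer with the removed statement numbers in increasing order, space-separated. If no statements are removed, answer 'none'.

Backward liveness scan:
Stmt 1 'a = 7': KEEP (a is live); live-in = []
Stmt 2 'x = a - 5': DEAD (x not in live set ['a'])
Stmt 3 'y = 6': DEAD (y not in live set ['a'])
Stmt 4 'z = 6': DEAD (z not in live set ['a'])
Stmt 5 'd = 2 * z': DEAD (d not in live set ['a'])
Stmt 6 'v = x': DEAD (v not in live set ['a'])
Stmt 7 't = 2 - x': DEAD (t not in live set ['a'])
Stmt 8 'return a': KEEP (return); live-in = ['a']
Removed statement numbers: [2, 3, 4, 5, 6, 7]
Surviving IR:
  a = 7
  return a

Answer: 2 3 4 5 6 7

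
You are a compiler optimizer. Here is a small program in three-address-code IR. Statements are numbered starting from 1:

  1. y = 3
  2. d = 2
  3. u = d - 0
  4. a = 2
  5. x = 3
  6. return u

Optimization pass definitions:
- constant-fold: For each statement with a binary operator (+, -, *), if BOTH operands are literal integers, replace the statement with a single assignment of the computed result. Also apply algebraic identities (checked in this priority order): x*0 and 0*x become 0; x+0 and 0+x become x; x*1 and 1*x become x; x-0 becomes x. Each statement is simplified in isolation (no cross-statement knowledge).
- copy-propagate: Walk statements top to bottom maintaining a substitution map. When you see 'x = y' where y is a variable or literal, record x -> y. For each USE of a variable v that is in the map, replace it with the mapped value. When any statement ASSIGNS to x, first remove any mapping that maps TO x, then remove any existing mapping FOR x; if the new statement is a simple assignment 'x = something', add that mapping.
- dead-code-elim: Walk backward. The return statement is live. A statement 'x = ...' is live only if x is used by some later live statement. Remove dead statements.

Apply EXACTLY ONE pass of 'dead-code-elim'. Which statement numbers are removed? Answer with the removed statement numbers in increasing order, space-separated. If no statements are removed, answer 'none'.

Backward liveness scan:
Stmt 1 'y = 3': DEAD (y not in live set [])
Stmt 2 'd = 2': KEEP (d is live); live-in = []
Stmt 3 'u = d - 0': KEEP (u is live); live-in = ['d']
Stmt 4 'a = 2': DEAD (a not in live set ['u'])
Stmt 5 'x = 3': DEAD (x not in live set ['u'])
Stmt 6 'return u': KEEP (return); live-in = ['u']
Removed statement numbers: [1, 4, 5]
Surviving IR:
  d = 2
  u = d - 0
  return u

Answer: 1 4 5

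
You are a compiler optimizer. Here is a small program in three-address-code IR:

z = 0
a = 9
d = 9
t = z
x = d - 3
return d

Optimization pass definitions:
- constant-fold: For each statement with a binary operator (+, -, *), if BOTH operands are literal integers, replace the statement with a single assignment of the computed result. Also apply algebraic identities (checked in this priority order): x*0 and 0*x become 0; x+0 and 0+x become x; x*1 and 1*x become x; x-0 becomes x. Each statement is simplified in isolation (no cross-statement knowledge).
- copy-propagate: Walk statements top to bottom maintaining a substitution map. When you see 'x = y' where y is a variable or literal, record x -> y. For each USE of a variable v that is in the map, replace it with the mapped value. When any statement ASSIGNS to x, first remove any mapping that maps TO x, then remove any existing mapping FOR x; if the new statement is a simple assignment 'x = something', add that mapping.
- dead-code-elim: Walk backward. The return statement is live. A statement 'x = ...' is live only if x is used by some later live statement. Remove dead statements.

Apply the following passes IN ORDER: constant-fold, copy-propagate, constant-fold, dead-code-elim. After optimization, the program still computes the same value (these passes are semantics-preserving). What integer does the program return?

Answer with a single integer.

Answer: 9

Derivation:
Initial IR:
  z = 0
  a = 9
  d = 9
  t = z
  x = d - 3
  return d
After constant-fold (6 stmts):
  z = 0
  a = 9
  d = 9
  t = z
  x = d - 3
  return d
After copy-propagate (6 stmts):
  z = 0
  a = 9
  d = 9
  t = 0
  x = 9 - 3
  return 9
After constant-fold (6 stmts):
  z = 0
  a = 9
  d = 9
  t = 0
  x = 6
  return 9
After dead-code-elim (1 stmts):
  return 9
Evaluate:
  z = 0  =>  z = 0
  a = 9  =>  a = 9
  d = 9  =>  d = 9
  t = z  =>  t = 0
  x = d - 3  =>  x = 6
  return d = 9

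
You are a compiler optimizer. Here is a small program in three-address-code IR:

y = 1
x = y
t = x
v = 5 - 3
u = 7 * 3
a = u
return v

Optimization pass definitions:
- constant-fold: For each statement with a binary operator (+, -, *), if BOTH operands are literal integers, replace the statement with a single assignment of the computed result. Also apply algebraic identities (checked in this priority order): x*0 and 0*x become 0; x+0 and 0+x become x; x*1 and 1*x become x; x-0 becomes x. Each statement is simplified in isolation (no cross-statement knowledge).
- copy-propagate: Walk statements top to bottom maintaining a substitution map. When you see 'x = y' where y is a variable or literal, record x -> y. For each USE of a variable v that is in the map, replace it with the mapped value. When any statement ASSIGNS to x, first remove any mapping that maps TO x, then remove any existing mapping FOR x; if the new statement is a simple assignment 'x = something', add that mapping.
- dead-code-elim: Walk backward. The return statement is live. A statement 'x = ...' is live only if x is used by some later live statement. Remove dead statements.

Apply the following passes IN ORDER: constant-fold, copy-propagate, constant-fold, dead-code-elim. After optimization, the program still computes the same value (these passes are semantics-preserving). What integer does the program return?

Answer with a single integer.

Initial IR:
  y = 1
  x = y
  t = x
  v = 5 - 3
  u = 7 * 3
  a = u
  return v
After constant-fold (7 stmts):
  y = 1
  x = y
  t = x
  v = 2
  u = 21
  a = u
  return v
After copy-propagate (7 stmts):
  y = 1
  x = 1
  t = 1
  v = 2
  u = 21
  a = 21
  return 2
After constant-fold (7 stmts):
  y = 1
  x = 1
  t = 1
  v = 2
  u = 21
  a = 21
  return 2
After dead-code-elim (1 stmts):
  return 2
Evaluate:
  y = 1  =>  y = 1
  x = y  =>  x = 1
  t = x  =>  t = 1
  v = 5 - 3  =>  v = 2
  u = 7 * 3  =>  u = 21
  a = u  =>  a = 21
  return v = 2

Answer: 2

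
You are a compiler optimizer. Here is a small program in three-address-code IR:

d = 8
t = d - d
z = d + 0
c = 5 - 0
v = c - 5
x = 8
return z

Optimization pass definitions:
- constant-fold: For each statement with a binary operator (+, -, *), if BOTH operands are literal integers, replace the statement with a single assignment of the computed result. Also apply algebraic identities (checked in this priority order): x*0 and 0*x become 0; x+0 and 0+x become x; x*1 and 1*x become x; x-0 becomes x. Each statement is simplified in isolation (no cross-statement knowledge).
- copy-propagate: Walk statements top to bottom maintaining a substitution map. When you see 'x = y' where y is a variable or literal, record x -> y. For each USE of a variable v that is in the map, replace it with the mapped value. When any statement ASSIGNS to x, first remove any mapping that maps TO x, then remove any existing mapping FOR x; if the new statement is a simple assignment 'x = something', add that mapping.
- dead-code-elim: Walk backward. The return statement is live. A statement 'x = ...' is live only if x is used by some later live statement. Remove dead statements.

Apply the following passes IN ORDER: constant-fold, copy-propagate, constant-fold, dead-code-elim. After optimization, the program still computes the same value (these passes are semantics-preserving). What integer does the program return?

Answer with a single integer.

Answer: 8

Derivation:
Initial IR:
  d = 8
  t = d - d
  z = d + 0
  c = 5 - 0
  v = c - 5
  x = 8
  return z
After constant-fold (7 stmts):
  d = 8
  t = d - d
  z = d
  c = 5
  v = c - 5
  x = 8
  return z
After copy-propagate (7 stmts):
  d = 8
  t = 8 - 8
  z = 8
  c = 5
  v = 5 - 5
  x = 8
  return 8
After constant-fold (7 stmts):
  d = 8
  t = 0
  z = 8
  c = 5
  v = 0
  x = 8
  return 8
After dead-code-elim (1 stmts):
  return 8
Evaluate:
  d = 8  =>  d = 8
  t = d - d  =>  t = 0
  z = d + 0  =>  z = 8
  c = 5 - 0  =>  c = 5
  v = c - 5  =>  v = 0
  x = 8  =>  x = 8
  return z = 8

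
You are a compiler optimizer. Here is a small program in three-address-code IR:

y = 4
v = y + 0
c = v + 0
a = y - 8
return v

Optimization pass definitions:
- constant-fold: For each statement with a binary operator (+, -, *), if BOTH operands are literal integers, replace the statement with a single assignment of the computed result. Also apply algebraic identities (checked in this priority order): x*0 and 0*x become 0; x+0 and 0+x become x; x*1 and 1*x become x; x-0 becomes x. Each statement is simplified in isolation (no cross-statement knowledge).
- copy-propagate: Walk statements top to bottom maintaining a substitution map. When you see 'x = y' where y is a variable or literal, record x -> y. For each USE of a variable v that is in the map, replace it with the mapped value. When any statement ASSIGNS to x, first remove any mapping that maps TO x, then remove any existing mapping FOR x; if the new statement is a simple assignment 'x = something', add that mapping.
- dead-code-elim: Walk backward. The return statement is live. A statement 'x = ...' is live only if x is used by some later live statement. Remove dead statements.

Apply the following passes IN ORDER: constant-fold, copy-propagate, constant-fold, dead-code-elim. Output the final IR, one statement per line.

Initial IR:
  y = 4
  v = y + 0
  c = v + 0
  a = y - 8
  return v
After constant-fold (5 stmts):
  y = 4
  v = y
  c = v
  a = y - 8
  return v
After copy-propagate (5 stmts):
  y = 4
  v = 4
  c = 4
  a = 4 - 8
  return 4
After constant-fold (5 stmts):
  y = 4
  v = 4
  c = 4
  a = -4
  return 4
After dead-code-elim (1 stmts):
  return 4

Answer: return 4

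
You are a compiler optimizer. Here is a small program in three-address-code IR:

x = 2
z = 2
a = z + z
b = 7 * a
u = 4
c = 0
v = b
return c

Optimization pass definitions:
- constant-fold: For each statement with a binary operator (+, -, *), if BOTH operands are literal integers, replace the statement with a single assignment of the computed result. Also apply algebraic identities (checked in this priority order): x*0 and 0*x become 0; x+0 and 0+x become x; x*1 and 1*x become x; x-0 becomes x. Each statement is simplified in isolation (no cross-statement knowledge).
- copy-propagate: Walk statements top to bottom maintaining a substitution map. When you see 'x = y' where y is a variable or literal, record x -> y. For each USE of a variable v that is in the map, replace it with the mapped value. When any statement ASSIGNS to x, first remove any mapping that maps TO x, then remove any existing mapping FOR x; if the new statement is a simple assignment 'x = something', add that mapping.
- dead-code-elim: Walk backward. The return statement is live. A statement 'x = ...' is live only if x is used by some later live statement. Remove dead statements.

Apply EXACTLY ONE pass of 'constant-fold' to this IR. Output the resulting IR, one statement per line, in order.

Applying constant-fold statement-by-statement:
  [1] x = 2  (unchanged)
  [2] z = 2  (unchanged)
  [3] a = z + z  (unchanged)
  [4] b = 7 * a  (unchanged)
  [5] u = 4  (unchanged)
  [6] c = 0  (unchanged)
  [7] v = b  (unchanged)
  [8] return c  (unchanged)
Result (8 stmts):
  x = 2
  z = 2
  a = z + z
  b = 7 * a
  u = 4
  c = 0
  v = b
  return c

Answer: x = 2
z = 2
a = z + z
b = 7 * a
u = 4
c = 0
v = b
return c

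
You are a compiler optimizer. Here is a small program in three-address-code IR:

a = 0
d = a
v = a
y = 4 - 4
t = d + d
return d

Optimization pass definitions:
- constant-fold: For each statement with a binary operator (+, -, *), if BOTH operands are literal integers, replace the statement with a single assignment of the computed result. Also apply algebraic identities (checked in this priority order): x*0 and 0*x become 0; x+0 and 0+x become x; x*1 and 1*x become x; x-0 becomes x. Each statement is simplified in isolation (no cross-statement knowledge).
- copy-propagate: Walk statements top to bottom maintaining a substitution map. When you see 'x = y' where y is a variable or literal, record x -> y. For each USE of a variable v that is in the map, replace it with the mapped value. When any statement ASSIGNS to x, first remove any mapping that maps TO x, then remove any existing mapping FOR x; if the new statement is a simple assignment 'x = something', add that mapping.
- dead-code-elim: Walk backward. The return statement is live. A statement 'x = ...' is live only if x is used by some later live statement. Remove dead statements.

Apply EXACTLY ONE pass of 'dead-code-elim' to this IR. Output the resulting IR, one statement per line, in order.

Applying dead-code-elim statement-by-statement:
  [6] return d  -> KEEP (return); live=['d']
  [5] t = d + d  -> DEAD (t not live)
  [4] y = 4 - 4  -> DEAD (y not live)
  [3] v = a  -> DEAD (v not live)
  [2] d = a  -> KEEP; live=['a']
  [1] a = 0  -> KEEP; live=[]
Result (3 stmts):
  a = 0
  d = a
  return d

Answer: a = 0
d = a
return d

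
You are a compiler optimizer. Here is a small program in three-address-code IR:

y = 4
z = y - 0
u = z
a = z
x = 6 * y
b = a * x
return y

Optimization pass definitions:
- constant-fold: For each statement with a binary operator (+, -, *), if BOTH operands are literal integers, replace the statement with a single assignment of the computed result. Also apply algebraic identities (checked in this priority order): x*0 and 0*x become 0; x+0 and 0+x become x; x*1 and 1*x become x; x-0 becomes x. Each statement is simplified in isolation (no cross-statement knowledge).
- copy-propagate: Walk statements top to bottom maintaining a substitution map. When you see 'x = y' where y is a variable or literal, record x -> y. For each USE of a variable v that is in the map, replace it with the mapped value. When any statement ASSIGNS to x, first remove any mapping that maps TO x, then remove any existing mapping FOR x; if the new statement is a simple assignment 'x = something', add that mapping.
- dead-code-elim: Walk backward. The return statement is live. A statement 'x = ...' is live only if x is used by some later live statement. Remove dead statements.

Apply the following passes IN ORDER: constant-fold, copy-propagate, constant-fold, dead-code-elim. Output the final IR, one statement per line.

Initial IR:
  y = 4
  z = y - 0
  u = z
  a = z
  x = 6 * y
  b = a * x
  return y
After constant-fold (7 stmts):
  y = 4
  z = y
  u = z
  a = z
  x = 6 * y
  b = a * x
  return y
After copy-propagate (7 stmts):
  y = 4
  z = 4
  u = 4
  a = 4
  x = 6 * 4
  b = 4 * x
  return 4
After constant-fold (7 stmts):
  y = 4
  z = 4
  u = 4
  a = 4
  x = 24
  b = 4 * x
  return 4
After dead-code-elim (1 stmts):
  return 4

Answer: return 4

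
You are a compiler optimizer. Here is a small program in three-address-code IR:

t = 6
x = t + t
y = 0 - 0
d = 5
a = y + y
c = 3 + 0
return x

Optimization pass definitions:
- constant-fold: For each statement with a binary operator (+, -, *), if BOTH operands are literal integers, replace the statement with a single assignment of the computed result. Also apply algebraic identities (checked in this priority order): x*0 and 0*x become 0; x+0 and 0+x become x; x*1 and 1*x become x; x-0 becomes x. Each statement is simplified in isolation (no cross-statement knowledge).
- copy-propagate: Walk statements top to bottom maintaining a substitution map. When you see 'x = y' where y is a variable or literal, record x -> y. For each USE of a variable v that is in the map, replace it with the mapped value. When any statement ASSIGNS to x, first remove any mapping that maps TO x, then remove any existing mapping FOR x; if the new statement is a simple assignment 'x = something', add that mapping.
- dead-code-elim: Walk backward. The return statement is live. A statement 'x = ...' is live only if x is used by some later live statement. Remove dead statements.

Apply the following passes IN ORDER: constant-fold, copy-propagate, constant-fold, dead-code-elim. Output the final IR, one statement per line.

Answer: x = 12
return x

Derivation:
Initial IR:
  t = 6
  x = t + t
  y = 0 - 0
  d = 5
  a = y + y
  c = 3 + 0
  return x
After constant-fold (7 stmts):
  t = 6
  x = t + t
  y = 0
  d = 5
  a = y + y
  c = 3
  return x
After copy-propagate (7 stmts):
  t = 6
  x = 6 + 6
  y = 0
  d = 5
  a = 0 + 0
  c = 3
  return x
After constant-fold (7 stmts):
  t = 6
  x = 12
  y = 0
  d = 5
  a = 0
  c = 3
  return x
After dead-code-elim (2 stmts):
  x = 12
  return x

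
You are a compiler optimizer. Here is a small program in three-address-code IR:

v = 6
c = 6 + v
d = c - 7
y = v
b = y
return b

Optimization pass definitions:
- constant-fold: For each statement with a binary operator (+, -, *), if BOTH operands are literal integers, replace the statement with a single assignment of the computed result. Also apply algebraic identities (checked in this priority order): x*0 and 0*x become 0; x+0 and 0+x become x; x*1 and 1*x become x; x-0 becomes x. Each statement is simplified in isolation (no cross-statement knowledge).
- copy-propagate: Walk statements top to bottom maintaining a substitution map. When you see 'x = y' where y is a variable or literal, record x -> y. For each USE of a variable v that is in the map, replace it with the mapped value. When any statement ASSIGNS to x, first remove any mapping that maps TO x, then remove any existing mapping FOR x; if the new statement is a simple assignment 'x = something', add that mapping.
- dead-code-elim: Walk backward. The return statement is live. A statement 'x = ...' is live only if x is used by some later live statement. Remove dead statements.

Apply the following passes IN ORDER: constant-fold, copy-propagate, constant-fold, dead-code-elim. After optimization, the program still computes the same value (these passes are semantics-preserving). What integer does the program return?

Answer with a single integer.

Answer: 6

Derivation:
Initial IR:
  v = 6
  c = 6 + v
  d = c - 7
  y = v
  b = y
  return b
After constant-fold (6 stmts):
  v = 6
  c = 6 + v
  d = c - 7
  y = v
  b = y
  return b
After copy-propagate (6 stmts):
  v = 6
  c = 6 + 6
  d = c - 7
  y = 6
  b = 6
  return 6
After constant-fold (6 stmts):
  v = 6
  c = 12
  d = c - 7
  y = 6
  b = 6
  return 6
After dead-code-elim (1 stmts):
  return 6
Evaluate:
  v = 6  =>  v = 6
  c = 6 + v  =>  c = 12
  d = c - 7  =>  d = 5
  y = v  =>  y = 6
  b = y  =>  b = 6
  return b = 6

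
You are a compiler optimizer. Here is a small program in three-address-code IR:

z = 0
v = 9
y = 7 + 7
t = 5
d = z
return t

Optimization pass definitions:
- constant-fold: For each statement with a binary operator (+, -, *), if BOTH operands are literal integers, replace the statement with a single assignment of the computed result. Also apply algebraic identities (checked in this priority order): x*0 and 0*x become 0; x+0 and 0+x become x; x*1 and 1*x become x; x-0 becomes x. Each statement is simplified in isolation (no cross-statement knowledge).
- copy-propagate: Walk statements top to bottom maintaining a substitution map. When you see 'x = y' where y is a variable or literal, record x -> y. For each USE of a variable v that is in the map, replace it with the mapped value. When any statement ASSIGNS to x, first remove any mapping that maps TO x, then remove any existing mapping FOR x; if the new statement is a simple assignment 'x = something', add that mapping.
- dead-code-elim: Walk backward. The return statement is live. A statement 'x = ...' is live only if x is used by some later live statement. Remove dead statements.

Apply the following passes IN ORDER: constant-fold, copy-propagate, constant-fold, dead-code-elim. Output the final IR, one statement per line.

Answer: return 5

Derivation:
Initial IR:
  z = 0
  v = 9
  y = 7 + 7
  t = 5
  d = z
  return t
After constant-fold (6 stmts):
  z = 0
  v = 9
  y = 14
  t = 5
  d = z
  return t
After copy-propagate (6 stmts):
  z = 0
  v = 9
  y = 14
  t = 5
  d = 0
  return 5
After constant-fold (6 stmts):
  z = 0
  v = 9
  y = 14
  t = 5
  d = 0
  return 5
After dead-code-elim (1 stmts):
  return 5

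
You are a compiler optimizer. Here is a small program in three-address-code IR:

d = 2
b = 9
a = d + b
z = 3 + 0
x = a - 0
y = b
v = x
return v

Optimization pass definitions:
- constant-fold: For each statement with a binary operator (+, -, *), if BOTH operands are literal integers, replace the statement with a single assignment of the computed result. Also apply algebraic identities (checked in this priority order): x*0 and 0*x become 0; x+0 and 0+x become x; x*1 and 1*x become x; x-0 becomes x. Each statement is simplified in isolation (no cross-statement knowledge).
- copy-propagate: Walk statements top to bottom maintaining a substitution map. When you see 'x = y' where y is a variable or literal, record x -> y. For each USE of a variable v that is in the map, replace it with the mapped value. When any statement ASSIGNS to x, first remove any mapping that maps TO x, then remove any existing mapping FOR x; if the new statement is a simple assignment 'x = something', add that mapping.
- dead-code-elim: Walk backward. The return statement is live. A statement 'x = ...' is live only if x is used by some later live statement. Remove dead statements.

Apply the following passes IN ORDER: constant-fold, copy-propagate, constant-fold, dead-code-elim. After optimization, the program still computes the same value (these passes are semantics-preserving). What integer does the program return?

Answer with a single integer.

Answer: 11

Derivation:
Initial IR:
  d = 2
  b = 9
  a = d + b
  z = 3 + 0
  x = a - 0
  y = b
  v = x
  return v
After constant-fold (8 stmts):
  d = 2
  b = 9
  a = d + b
  z = 3
  x = a
  y = b
  v = x
  return v
After copy-propagate (8 stmts):
  d = 2
  b = 9
  a = 2 + 9
  z = 3
  x = a
  y = 9
  v = a
  return a
After constant-fold (8 stmts):
  d = 2
  b = 9
  a = 11
  z = 3
  x = a
  y = 9
  v = a
  return a
After dead-code-elim (2 stmts):
  a = 11
  return a
Evaluate:
  d = 2  =>  d = 2
  b = 9  =>  b = 9
  a = d + b  =>  a = 11
  z = 3 + 0  =>  z = 3
  x = a - 0  =>  x = 11
  y = b  =>  y = 9
  v = x  =>  v = 11
  return v = 11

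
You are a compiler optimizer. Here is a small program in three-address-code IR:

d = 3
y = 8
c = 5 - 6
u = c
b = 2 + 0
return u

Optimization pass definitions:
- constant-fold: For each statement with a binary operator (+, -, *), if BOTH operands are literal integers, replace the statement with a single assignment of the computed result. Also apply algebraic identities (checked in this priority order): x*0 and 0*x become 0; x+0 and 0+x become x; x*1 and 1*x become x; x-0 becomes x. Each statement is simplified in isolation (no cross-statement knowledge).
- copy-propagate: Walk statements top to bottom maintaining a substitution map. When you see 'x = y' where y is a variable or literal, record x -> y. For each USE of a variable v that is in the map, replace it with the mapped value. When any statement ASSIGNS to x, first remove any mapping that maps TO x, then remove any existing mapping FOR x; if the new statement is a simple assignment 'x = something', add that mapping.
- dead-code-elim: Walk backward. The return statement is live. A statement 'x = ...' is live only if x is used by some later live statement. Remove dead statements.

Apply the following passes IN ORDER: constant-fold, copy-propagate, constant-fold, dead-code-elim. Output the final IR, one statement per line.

Answer: return -1

Derivation:
Initial IR:
  d = 3
  y = 8
  c = 5 - 6
  u = c
  b = 2 + 0
  return u
After constant-fold (6 stmts):
  d = 3
  y = 8
  c = -1
  u = c
  b = 2
  return u
After copy-propagate (6 stmts):
  d = 3
  y = 8
  c = -1
  u = -1
  b = 2
  return -1
After constant-fold (6 stmts):
  d = 3
  y = 8
  c = -1
  u = -1
  b = 2
  return -1
After dead-code-elim (1 stmts):
  return -1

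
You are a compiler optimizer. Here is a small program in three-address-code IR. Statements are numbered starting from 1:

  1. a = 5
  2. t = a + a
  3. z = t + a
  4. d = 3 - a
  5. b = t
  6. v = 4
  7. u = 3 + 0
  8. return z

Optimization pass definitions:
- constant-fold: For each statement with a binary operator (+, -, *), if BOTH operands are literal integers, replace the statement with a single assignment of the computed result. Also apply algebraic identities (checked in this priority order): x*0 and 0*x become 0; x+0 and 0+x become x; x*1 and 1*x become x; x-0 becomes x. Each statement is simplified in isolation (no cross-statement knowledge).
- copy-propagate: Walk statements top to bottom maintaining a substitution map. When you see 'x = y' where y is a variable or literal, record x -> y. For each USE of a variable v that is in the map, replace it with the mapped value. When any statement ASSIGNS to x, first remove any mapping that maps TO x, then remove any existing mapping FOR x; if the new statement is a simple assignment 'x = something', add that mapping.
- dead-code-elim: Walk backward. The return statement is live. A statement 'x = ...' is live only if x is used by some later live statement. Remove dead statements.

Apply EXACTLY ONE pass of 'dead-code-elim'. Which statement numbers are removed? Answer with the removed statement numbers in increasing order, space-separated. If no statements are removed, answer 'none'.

Answer: 4 5 6 7

Derivation:
Backward liveness scan:
Stmt 1 'a = 5': KEEP (a is live); live-in = []
Stmt 2 't = a + a': KEEP (t is live); live-in = ['a']
Stmt 3 'z = t + a': KEEP (z is live); live-in = ['a', 't']
Stmt 4 'd = 3 - a': DEAD (d not in live set ['z'])
Stmt 5 'b = t': DEAD (b not in live set ['z'])
Stmt 6 'v = 4': DEAD (v not in live set ['z'])
Stmt 7 'u = 3 + 0': DEAD (u not in live set ['z'])
Stmt 8 'return z': KEEP (return); live-in = ['z']
Removed statement numbers: [4, 5, 6, 7]
Surviving IR:
  a = 5
  t = a + a
  z = t + a
  return z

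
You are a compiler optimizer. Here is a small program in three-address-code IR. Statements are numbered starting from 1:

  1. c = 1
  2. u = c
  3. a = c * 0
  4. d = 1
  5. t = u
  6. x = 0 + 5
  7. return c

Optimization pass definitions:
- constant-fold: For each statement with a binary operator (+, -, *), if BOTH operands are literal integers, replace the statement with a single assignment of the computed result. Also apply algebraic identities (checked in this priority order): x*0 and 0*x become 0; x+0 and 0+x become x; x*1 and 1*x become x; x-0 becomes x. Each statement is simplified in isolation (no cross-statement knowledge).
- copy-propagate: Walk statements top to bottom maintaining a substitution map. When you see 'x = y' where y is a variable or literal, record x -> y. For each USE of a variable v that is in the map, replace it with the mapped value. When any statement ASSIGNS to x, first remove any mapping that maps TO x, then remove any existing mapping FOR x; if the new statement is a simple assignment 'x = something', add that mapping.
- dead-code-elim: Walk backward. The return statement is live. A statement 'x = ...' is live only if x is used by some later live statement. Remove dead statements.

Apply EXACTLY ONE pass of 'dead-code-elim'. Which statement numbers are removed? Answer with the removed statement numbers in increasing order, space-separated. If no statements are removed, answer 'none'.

Backward liveness scan:
Stmt 1 'c = 1': KEEP (c is live); live-in = []
Stmt 2 'u = c': DEAD (u not in live set ['c'])
Stmt 3 'a = c * 0': DEAD (a not in live set ['c'])
Stmt 4 'd = 1': DEAD (d not in live set ['c'])
Stmt 5 't = u': DEAD (t not in live set ['c'])
Stmt 6 'x = 0 + 5': DEAD (x not in live set ['c'])
Stmt 7 'return c': KEEP (return); live-in = ['c']
Removed statement numbers: [2, 3, 4, 5, 6]
Surviving IR:
  c = 1
  return c

Answer: 2 3 4 5 6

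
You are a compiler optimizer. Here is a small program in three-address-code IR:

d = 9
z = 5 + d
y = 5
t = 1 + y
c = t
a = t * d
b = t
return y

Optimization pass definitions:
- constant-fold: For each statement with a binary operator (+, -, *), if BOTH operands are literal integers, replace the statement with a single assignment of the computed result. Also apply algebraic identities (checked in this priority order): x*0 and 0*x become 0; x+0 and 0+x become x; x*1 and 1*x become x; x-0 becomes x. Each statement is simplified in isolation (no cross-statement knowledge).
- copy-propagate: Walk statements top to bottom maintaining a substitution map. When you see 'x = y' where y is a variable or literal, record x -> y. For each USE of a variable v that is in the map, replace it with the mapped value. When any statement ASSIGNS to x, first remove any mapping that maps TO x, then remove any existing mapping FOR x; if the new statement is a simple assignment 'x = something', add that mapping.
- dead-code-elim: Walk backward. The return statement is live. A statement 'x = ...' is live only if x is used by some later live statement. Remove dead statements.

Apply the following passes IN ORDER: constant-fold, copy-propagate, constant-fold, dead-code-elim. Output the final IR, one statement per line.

Initial IR:
  d = 9
  z = 5 + d
  y = 5
  t = 1 + y
  c = t
  a = t * d
  b = t
  return y
After constant-fold (8 stmts):
  d = 9
  z = 5 + d
  y = 5
  t = 1 + y
  c = t
  a = t * d
  b = t
  return y
After copy-propagate (8 stmts):
  d = 9
  z = 5 + 9
  y = 5
  t = 1 + 5
  c = t
  a = t * 9
  b = t
  return 5
After constant-fold (8 stmts):
  d = 9
  z = 14
  y = 5
  t = 6
  c = t
  a = t * 9
  b = t
  return 5
After dead-code-elim (1 stmts):
  return 5

Answer: return 5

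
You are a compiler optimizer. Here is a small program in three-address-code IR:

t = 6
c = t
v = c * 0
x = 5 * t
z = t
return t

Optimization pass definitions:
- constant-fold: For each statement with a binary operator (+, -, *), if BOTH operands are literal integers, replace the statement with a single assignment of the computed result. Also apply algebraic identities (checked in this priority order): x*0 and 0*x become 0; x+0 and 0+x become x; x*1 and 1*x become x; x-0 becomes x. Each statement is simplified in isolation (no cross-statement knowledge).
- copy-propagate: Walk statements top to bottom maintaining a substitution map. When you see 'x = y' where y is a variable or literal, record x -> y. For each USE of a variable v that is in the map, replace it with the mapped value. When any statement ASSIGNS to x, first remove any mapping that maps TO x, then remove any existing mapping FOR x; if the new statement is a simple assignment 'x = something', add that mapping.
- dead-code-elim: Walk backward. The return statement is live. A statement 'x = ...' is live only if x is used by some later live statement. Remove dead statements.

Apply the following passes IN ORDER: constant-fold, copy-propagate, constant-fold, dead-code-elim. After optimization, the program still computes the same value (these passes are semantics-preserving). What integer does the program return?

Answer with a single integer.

Answer: 6

Derivation:
Initial IR:
  t = 6
  c = t
  v = c * 0
  x = 5 * t
  z = t
  return t
After constant-fold (6 stmts):
  t = 6
  c = t
  v = 0
  x = 5 * t
  z = t
  return t
After copy-propagate (6 stmts):
  t = 6
  c = 6
  v = 0
  x = 5 * 6
  z = 6
  return 6
After constant-fold (6 stmts):
  t = 6
  c = 6
  v = 0
  x = 30
  z = 6
  return 6
After dead-code-elim (1 stmts):
  return 6
Evaluate:
  t = 6  =>  t = 6
  c = t  =>  c = 6
  v = c * 0  =>  v = 0
  x = 5 * t  =>  x = 30
  z = t  =>  z = 6
  return t = 6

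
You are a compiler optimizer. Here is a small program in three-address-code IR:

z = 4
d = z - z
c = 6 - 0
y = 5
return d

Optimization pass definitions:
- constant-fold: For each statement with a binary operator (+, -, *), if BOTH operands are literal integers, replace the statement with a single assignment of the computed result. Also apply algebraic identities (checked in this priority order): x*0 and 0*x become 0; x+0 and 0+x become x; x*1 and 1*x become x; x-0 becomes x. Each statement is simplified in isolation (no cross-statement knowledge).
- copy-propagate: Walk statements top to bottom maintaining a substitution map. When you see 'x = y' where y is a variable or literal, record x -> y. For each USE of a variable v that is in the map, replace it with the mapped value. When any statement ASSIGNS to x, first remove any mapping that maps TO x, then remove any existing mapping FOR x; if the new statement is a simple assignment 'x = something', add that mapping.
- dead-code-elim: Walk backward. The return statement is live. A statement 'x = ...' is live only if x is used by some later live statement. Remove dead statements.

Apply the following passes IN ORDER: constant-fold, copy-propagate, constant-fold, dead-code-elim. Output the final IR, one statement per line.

Initial IR:
  z = 4
  d = z - z
  c = 6 - 0
  y = 5
  return d
After constant-fold (5 stmts):
  z = 4
  d = z - z
  c = 6
  y = 5
  return d
After copy-propagate (5 stmts):
  z = 4
  d = 4 - 4
  c = 6
  y = 5
  return d
After constant-fold (5 stmts):
  z = 4
  d = 0
  c = 6
  y = 5
  return d
After dead-code-elim (2 stmts):
  d = 0
  return d

Answer: d = 0
return d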